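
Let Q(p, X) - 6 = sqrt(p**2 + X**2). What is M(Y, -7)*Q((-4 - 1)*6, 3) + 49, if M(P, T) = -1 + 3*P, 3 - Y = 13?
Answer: -137 - 93*sqrt(101) ≈ -1071.6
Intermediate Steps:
Y = -10 (Y = 3 - 1*13 = 3 - 13 = -10)
Q(p, X) = 6 + sqrt(X**2 + p**2) (Q(p, X) = 6 + sqrt(p**2 + X**2) = 6 + sqrt(X**2 + p**2))
M(Y, -7)*Q((-4 - 1)*6, 3) + 49 = (-1 + 3*(-10))*(6 + sqrt(3**2 + ((-4 - 1)*6)**2)) + 49 = (-1 - 30)*(6 + sqrt(9 + (-5*6)**2)) + 49 = -31*(6 + sqrt(9 + (-30)**2)) + 49 = -31*(6 + sqrt(9 + 900)) + 49 = -31*(6 + sqrt(909)) + 49 = -31*(6 + 3*sqrt(101)) + 49 = (-186 - 93*sqrt(101)) + 49 = -137 - 93*sqrt(101)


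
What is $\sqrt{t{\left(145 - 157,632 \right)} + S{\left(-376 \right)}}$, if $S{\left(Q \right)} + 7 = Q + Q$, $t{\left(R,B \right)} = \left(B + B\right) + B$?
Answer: $\sqrt{1137} \approx 33.719$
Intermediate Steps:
$t{\left(R,B \right)} = 3 B$ ($t{\left(R,B \right)} = 2 B + B = 3 B$)
$S{\left(Q \right)} = -7 + 2 Q$ ($S{\left(Q \right)} = -7 + \left(Q + Q\right) = -7 + 2 Q$)
$\sqrt{t{\left(145 - 157,632 \right)} + S{\left(-376 \right)}} = \sqrt{3 \cdot 632 + \left(-7 + 2 \left(-376\right)\right)} = \sqrt{1896 - 759} = \sqrt{1137}$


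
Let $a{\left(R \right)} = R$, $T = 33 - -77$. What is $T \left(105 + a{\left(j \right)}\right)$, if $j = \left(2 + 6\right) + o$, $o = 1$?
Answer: $12540$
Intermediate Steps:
$j = 9$ ($j = \left(2 + 6\right) + 1 = 8 + 1 = 9$)
$T = 110$ ($T = 33 + 77 = 110$)
$T \left(105 + a{\left(j \right)}\right) = 110 \left(105 + 9\right) = 110 \cdot 114 = 12540$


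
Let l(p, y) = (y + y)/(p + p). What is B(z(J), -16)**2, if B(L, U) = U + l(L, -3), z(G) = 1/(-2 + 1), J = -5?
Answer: 169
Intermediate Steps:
l(p, y) = y/p (l(p, y) = (2*y)/((2*p)) = (2*y)*(1/(2*p)) = y/p)
z(G) = -1 (z(G) = 1/(-1) = -1)
B(L, U) = U - 3/L
B(z(J), -16)**2 = (-16 - 3/(-1))**2 = (-16 - 3*(-1))**2 = (-16 + 3)**2 = (-13)**2 = 169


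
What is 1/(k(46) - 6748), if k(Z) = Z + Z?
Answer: -1/6656 ≈ -0.00015024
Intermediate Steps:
k(Z) = 2*Z
1/(k(46) - 6748) = 1/(2*46 - 6748) = 1/(92 - 6748) = 1/(-6656) = -1/6656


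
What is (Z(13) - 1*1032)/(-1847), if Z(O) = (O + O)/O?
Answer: 1030/1847 ≈ 0.55766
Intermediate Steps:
Z(O) = 2 (Z(O) = (2*O)/O = 2)
(Z(13) - 1*1032)/(-1847) = (2 - 1*1032)/(-1847) = (2 - 1032)*(-1/1847) = -1030*(-1/1847) = 1030/1847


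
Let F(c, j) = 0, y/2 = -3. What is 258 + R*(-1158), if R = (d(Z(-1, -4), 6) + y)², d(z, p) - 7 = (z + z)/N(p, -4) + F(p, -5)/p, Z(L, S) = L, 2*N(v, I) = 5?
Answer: 5292/25 ≈ 211.68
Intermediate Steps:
y = -6 (y = 2*(-3) = -6)
N(v, I) = 5/2 (N(v, I) = (½)*5 = 5/2)
d(z, p) = 7 + 4*z/5 (d(z, p) = 7 + ((z + z)/(5/2) + 0/p) = 7 + ((2*z)*(⅖) + 0) = 7 + (4*z/5 + 0) = 7 + 4*z/5)
R = 1/25 (R = ((7 + (⅘)*(-1)) - 6)² = ((7 - ⅘) - 6)² = (31/5 - 6)² = (⅕)² = 1/25 ≈ 0.040000)
258 + R*(-1158) = 258 + (1/25)*(-1158) = 258 - 1158/25 = 5292/25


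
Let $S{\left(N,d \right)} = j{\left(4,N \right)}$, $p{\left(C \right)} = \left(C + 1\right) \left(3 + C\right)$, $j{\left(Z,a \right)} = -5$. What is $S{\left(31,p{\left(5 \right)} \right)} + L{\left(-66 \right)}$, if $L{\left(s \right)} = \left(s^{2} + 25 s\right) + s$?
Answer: $2635$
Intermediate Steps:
$L{\left(s \right)} = s^{2} + 26 s$
$p{\left(C \right)} = \left(1 + C\right) \left(3 + C\right)$
$S{\left(N,d \right)} = -5$
$S{\left(31,p{\left(5 \right)} \right)} + L{\left(-66 \right)} = -5 - 66 \left(26 - 66\right) = -5 - -2640 = -5 + 2640 = 2635$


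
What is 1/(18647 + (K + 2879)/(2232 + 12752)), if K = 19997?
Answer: 3746/69857381 ≈ 5.3624e-5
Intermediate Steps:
1/(18647 + (K + 2879)/(2232 + 12752)) = 1/(18647 + (19997 + 2879)/(2232 + 12752)) = 1/(18647 + 22876/14984) = 1/(18647 + 22876*(1/14984)) = 1/(18647 + 5719/3746) = 1/(69857381/3746) = 3746/69857381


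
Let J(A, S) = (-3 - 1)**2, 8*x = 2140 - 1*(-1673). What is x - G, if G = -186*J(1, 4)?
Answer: 27621/8 ≈ 3452.6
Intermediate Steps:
x = 3813/8 (x = (2140 - 1*(-1673))/8 = (2140 + 1673)/8 = (1/8)*3813 = 3813/8 ≈ 476.63)
J(A, S) = 16 (J(A, S) = (-4)**2 = 16)
G = -2976 (G = -186*16 = -2976)
x - G = 3813/8 - 1*(-2976) = 3813/8 + 2976 = 27621/8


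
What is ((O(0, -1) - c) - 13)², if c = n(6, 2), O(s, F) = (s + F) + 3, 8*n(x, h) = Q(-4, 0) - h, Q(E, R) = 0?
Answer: 1849/16 ≈ 115.56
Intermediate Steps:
n(x, h) = -h/8 (n(x, h) = (0 - h)/8 = (-h)/8 = -h/8)
O(s, F) = 3 + F + s (O(s, F) = (F + s) + 3 = 3 + F + s)
c = -¼ (c = -⅛*2 = -¼ ≈ -0.25000)
((O(0, -1) - c) - 13)² = (((3 - 1 + 0) - 1*(-¼)) - 13)² = ((2 + ¼) - 13)² = (9/4 - 13)² = (-43/4)² = 1849/16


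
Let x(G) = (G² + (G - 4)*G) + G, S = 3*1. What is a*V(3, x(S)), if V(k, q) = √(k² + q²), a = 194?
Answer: 582*√10 ≈ 1840.4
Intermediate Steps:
S = 3
x(G) = G + G² + G*(-4 + G) (x(G) = (G² + (-4 + G)*G) + G = (G² + G*(-4 + G)) + G = G + G² + G*(-4 + G))
a*V(3, x(S)) = 194*√(3² + (3*(-3 + 2*3))²) = 194*√(9 + (3*(-3 + 6))²) = 194*√(9 + (3*3)²) = 194*√(9 + 9²) = 194*√(9 + 81) = 194*√90 = 194*(3*√10) = 582*√10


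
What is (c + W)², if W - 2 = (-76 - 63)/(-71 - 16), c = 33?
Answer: 10137856/7569 ≈ 1339.4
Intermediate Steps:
W = 313/87 (W = 2 + (-76 - 63)/(-71 - 16) = 2 - 139/(-87) = 2 - 139*(-1/87) = 2 + 139/87 = 313/87 ≈ 3.5977)
(c + W)² = (33 + 313/87)² = (3184/87)² = 10137856/7569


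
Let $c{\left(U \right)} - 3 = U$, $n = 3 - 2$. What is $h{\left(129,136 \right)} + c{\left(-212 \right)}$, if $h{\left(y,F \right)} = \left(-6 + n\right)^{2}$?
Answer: $-184$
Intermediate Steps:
$n = 1$ ($n = 3 - 2 = 1$)
$c{\left(U \right)} = 3 + U$
$h{\left(y,F \right)} = 25$ ($h{\left(y,F \right)} = \left(-6 + 1\right)^{2} = \left(-5\right)^{2} = 25$)
$h{\left(129,136 \right)} + c{\left(-212 \right)} = 25 + \left(3 - 212\right) = 25 - 209 = -184$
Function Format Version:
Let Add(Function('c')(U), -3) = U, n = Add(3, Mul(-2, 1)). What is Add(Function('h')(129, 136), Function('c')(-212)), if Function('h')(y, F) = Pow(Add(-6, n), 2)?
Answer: -184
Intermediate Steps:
n = 1 (n = Add(3, -2) = 1)
Function('c')(U) = Add(3, U)
Function('h')(y, F) = 25 (Function('h')(y, F) = Pow(Add(-6, 1), 2) = Pow(-5, 2) = 25)
Add(Function('h')(129, 136), Function('c')(-212)) = Add(25, Add(3, -212)) = Add(25, -209) = -184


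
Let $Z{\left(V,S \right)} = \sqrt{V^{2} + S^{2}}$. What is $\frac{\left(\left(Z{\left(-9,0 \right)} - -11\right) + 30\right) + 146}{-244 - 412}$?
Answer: $- \frac{49}{164} \approx -0.29878$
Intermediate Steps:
$Z{\left(V,S \right)} = \sqrt{S^{2} + V^{2}}$
$\frac{\left(\left(Z{\left(-9,0 \right)} - -11\right) + 30\right) + 146}{-244 - 412} = \frac{\left(\left(\sqrt{0^{2} + \left(-9\right)^{2}} - -11\right) + 30\right) + 146}{-244 - 412} = \frac{\left(\left(\sqrt{0 + 81} + 11\right) + 30\right) + 146}{-656} = \left(\left(\left(\sqrt{81} + 11\right) + 30\right) + 146\right) \left(- \frac{1}{656}\right) = \left(\left(\left(9 + 11\right) + 30\right) + 146\right) \left(- \frac{1}{656}\right) = \left(\left(20 + 30\right) + 146\right) \left(- \frac{1}{656}\right) = \left(50 + 146\right) \left(- \frac{1}{656}\right) = 196 \left(- \frac{1}{656}\right) = - \frac{49}{164}$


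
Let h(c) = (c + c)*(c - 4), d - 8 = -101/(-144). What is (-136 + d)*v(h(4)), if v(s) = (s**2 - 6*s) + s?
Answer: 0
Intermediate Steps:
d = 1253/144 (d = 8 - 101/(-144) = 8 - 101*(-1/144) = 8 + 101/144 = 1253/144 ≈ 8.7014)
h(c) = 2*c*(-4 + c) (h(c) = (2*c)*(-4 + c) = 2*c*(-4 + c))
v(s) = s**2 - 5*s
(-136 + d)*v(h(4)) = (-136 + 1253/144)*((2*4*(-4 + 4))*(-5 + 2*4*(-4 + 4))) = -18331*2*4*0*(-5 + 2*4*0)/144 = -0*(-5 + 0) = -0*(-5) = -18331/144*0 = 0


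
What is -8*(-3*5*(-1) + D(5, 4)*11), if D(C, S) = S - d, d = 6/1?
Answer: 56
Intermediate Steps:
d = 6 (d = 6*1 = 6)
D(C, S) = -6 + S (D(C, S) = S - 1*6 = S - 6 = -6 + S)
-8*(-3*5*(-1) + D(5, 4)*11) = -8*(-3*5*(-1) + (-6 + 4)*11) = -8*(-15*(-1) - 2*11) = -8*(15 - 22) = -8*(-7) = 56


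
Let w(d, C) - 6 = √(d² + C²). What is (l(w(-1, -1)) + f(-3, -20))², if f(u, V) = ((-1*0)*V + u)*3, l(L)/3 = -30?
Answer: 9801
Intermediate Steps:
w(d, C) = 6 + √(C² + d²) (w(d, C) = 6 + √(d² + C²) = 6 + √(C² + d²))
l(L) = -90 (l(L) = 3*(-30) = -90)
f(u, V) = 3*u (f(u, V) = (0*V + u)*3 = (0 + u)*3 = u*3 = 3*u)
(l(w(-1, -1)) + f(-3, -20))² = (-90 + 3*(-3))² = (-90 - 9)² = (-99)² = 9801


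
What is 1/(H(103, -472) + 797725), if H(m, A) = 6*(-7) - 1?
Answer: 1/797682 ≈ 1.2536e-6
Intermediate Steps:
H(m, A) = -43 (H(m, A) = -42 - 1 = -43)
1/(H(103, -472) + 797725) = 1/(-43 + 797725) = 1/797682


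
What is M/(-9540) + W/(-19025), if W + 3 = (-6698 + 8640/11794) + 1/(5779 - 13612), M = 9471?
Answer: -119342894764339/186302970993300 ≈ -0.64058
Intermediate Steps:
W = -309493405238/46191201 (W = -3 + ((-6698 + 8640/11794) + 1/(5779 - 13612)) = -3 + ((-6698 + 8640*(1/11794)) + 1/(-7833)) = -3 + ((-6698 + 4320/5897) - 1/7833) = -3 + (-39493786/5897 - 1/7833) = -3 - 309354831635/46191201 = -309493405238/46191201 ≈ -6700.3)
M/(-9540) + W/(-19025) = 9471/(-9540) - 309493405238/46191201/(-19025) = 9471*(-1/9540) - 309493405238/46191201*(-1/19025) = -3157/3180 + 309493405238/878787599025 = -119342894764339/186302970993300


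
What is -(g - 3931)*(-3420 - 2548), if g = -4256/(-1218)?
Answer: -2039223824/87 ≈ -2.3439e+7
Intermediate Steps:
g = 304/87 (g = -4256*(-1/1218) = 304/87 ≈ 3.4943)
-(g - 3931)*(-3420 - 2548) = -(304/87 - 3931)*(-3420 - 2548) = -(-341693)*(-5968)/87 = -1*2039223824/87 = -2039223824/87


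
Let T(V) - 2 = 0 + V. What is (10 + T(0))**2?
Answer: 144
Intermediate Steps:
T(V) = 2 + V (T(V) = 2 + (0 + V) = 2 + V)
(10 + T(0))**2 = (10 + (2 + 0))**2 = (10 + 2)**2 = 12**2 = 144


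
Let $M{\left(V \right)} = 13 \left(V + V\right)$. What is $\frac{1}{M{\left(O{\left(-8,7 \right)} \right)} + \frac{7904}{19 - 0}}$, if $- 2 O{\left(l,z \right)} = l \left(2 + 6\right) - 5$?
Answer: $\frac{1}{1313} \approx 0.00076161$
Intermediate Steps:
$O{\left(l,z \right)} = \frac{5}{2} - 4 l$ ($O{\left(l,z \right)} = - \frac{l \left(2 + 6\right) - 5}{2} = - \frac{l 8 - 5}{2} = - \frac{8 l - 5}{2} = - \frac{-5 + 8 l}{2} = \frac{5}{2} - 4 l$)
$M{\left(V \right)} = 26 V$ ($M{\left(V \right)} = 13 \cdot 2 V = 26 V$)
$\frac{1}{M{\left(O{\left(-8,7 \right)} \right)} + \frac{7904}{19 - 0}} = \frac{1}{26 \left(\frac{5}{2} - -32\right) + \frac{7904}{19 - 0}} = \frac{1}{26 \left(\frac{5}{2} + 32\right) + \frac{7904}{19 + 0}} = \frac{1}{26 \cdot \frac{69}{2} + \frac{7904}{19}} = \frac{1}{897 + 7904 \cdot \frac{1}{19}} = \frac{1}{897 + 416} = \frac{1}{1313}$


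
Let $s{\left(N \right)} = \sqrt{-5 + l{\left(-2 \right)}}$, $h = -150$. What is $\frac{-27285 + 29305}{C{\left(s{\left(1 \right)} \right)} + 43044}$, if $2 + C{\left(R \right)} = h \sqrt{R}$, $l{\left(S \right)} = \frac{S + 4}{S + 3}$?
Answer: $\frac{2020}{43042 - 150 \sqrt[4]{3} \sqrt{i}} \approx 0.047083 + 0.00015319 i$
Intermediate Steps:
$l{\left(S \right)} = \frac{4 + S}{3 + S}$
$s{\left(N \right)} = i \sqrt{3}$ ($s{\left(N \right)} = \sqrt{-5 + \frac{4 - 2}{3 - 2}} = \sqrt{-5 + 1^{-1} \cdot 2} = \sqrt{-5 + 1 \cdot 2} = \sqrt{-5 + 2} = \sqrt{-3} = i \sqrt{3}$)
$C{\left(R \right)} = -2 - 150 \sqrt{R}$
$\frac{-27285 + 29305}{C{\left(s{\left(1 \right)} \right)} + 43044} = \frac{-27285 + 29305}{\left(-2 - 150 \sqrt{i \sqrt{3}}\right) + 43044} = \frac{2020}{\left(-2 - 150 \sqrt[4]{3} \sqrt{i}\right) + 43044} = \frac{2020}{43042 - 150 \sqrt[4]{3} \sqrt{i}}$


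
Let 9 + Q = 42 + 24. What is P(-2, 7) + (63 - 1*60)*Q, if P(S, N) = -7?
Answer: 164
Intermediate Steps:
Q = 57 (Q = -9 + (42 + 24) = -9 + 66 = 57)
P(-2, 7) + (63 - 1*60)*Q = -7 + (63 - 1*60)*57 = -7 + (63 - 60)*57 = -7 + 3*57 = -7 + 171 = 164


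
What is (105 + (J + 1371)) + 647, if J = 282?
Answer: 2405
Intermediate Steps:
(105 + (J + 1371)) + 647 = (105 + (282 + 1371)) + 647 = (105 + 1653) + 647 = 1758 + 647 = 2405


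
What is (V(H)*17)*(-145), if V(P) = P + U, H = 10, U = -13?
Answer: 7395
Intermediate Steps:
V(P) = -13 + P (V(P) = P - 13 = -13 + P)
(V(H)*17)*(-145) = ((-13 + 10)*17)*(-145) = -3*17*(-145) = -51*(-145) = 7395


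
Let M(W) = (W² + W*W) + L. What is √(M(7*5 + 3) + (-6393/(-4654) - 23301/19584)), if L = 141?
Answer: √1213545903869702/632944 ≈ 55.038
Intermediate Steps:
M(W) = 141 + 2*W² (M(W) = (W² + W*W) + 141 = (W² + W²) + 141 = 2*W² + 141 = 141 + 2*W²)
√(M(7*5 + 3) + (-6393/(-4654) - 23301/19584)) = √((141 + 2*(7*5 + 3)²) + (-6393/(-4654) - 23301/19584)) = √((141 + 2*(35 + 3)²) + (-6393*(-1/4654) - 23301*1/19584)) = √((141 + 2*38²) + (6393/4654 - 2589/2176)) = √((141 + 2*1444) + 930981/5063552) = √((141 + 2888) + 930981/5063552) = √(3029 + 930981/5063552) = √(15338429989/5063552) = √1213545903869702/632944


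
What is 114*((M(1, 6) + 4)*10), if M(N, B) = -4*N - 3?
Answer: -3420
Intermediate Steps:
M(N, B) = -3 - 4*N
114*((M(1, 6) + 4)*10) = 114*(((-3 - 4*1) + 4)*10) = 114*(((-3 - 4) + 4)*10) = 114*((-7 + 4)*10) = 114*(-3*10) = 114*(-30) = -3420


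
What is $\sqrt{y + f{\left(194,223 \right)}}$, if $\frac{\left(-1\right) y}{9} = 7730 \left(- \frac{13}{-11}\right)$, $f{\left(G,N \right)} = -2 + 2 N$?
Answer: $\frac{i \sqrt{9894786}}{11} \approx 285.96 i$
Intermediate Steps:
$y = - \frac{904410}{11}$ ($y = - 9 \cdot 7730 \left(- \frac{13}{-11}\right) = - 9 \cdot 7730 \left(\left(-13\right) \left(- \frac{1}{11}\right)\right) = - 9 \cdot 7730 \cdot \frac{13}{11} = \left(-9\right) \frac{100490}{11} = - \frac{904410}{11} \approx -82219.0$)
$\sqrt{y + f{\left(194,223 \right)}} = \sqrt{- \frac{904410}{11} + \left(-2 + 2 \cdot 223\right)} = \sqrt{- \frac{904410}{11} + \left(-2 + 446\right)} = \sqrt{- \frac{904410}{11} + 444} = \sqrt{- \frac{899526}{11}} = \frac{i \sqrt{9894786}}{11}$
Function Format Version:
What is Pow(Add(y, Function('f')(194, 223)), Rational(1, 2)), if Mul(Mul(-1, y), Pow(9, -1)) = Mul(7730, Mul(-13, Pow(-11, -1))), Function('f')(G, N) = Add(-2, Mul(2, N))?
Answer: Mul(Rational(1, 11), I, Pow(9894786, Rational(1, 2))) ≈ Mul(285.96, I)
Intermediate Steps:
y = Rational(-904410, 11) (y = Mul(-9, Mul(7730, Mul(-13, Pow(-11, -1)))) = Mul(-9, Mul(7730, Mul(-13, Rational(-1, 11)))) = Mul(-9, Mul(7730, Rational(13, 11))) = Mul(-9, Rational(100490, 11)) = Rational(-904410, 11) ≈ -82219.)
Pow(Add(y, Function('f')(194, 223)), Rational(1, 2)) = Pow(Add(Rational(-904410, 11), Add(-2, Mul(2, 223))), Rational(1, 2)) = Pow(Add(Rational(-904410, 11), Add(-2, 446)), Rational(1, 2)) = Pow(Add(Rational(-904410, 11), 444), Rational(1, 2)) = Pow(Rational(-899526, 11), Rational(1, 2)) = Mul(Rational(1, 11), I, Pow(9894786, Rational(1, 2)))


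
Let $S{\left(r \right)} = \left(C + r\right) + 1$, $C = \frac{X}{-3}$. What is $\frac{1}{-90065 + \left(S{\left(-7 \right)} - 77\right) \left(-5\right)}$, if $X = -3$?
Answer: $- \frac{1}{89655} \approx -1.1154 \cdot 10^{-5}$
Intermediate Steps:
$C = 1$ ($C = - \frac{3}{-3} = \left(-3\right) \left(- \frac{1}{3}\right) = 1$)
$S{\left(r \right)} = 2 + r$ ($S{\left(r \right)} = \left(1 + r\right) + 1 = 2 + r$)
$\frac{1}{-90065 + \left(S{\left(-7 \right)} - 77\right) \left(-5\right)} = \frac{1}{-90065 + \left(\left(2 - 7\right) - 77\right) \left(-5\right)} = \frac{1}{-90065 + \left(-5 - 77\right) \left(-5\right)} = \frac{1}{-90065 - -410} = \frac{1}{-90065 + 410} = \frac{1}{-89655} = - \frac{1}{89655}$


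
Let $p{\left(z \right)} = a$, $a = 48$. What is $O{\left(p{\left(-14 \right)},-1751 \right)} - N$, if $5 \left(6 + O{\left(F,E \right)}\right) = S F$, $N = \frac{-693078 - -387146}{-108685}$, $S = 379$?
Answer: $\frac{394481462}{108685} \approx 3629.6$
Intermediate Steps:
$p{\left(z \right)} = 48$
$N = \frac{305932}{108685}$ ($N = \left(-693078 + 387146\right) \left(- \frac{1}{108685}\right) = \left(-305932\right) \left(- \frac{1}{108685}\right) = \frac{305932}{108685} \approx 2.8148$)
$O{\left(F,E \right)} = -6 + \frac{379 F}{5}$
$O{\left(p{\left(-14 \right)},-1751 \right)} - N = \left(-6 + \frac{379}{5} \cdot 48\right) - \frac{305932}{108685} = \left(-6 + \frac{18192}{5}\right) - \frac{305932}{108685} = \frac{18162}{5} - \frac{305932}{108685} = \frac{394481462}{108685}$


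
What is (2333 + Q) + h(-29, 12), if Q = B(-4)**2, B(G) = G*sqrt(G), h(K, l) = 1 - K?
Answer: 2299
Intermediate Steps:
B(G) = G**(3/2)
Q = -64 (Q = ((-4)**(3/2))**2 = (-8*I)**2 = -64)
(2333 + Q) + h(-29, 12) = (2333 - 64) + (1 - 1*(-29)) = 2269 + (1 + 29) = 2269 + 30 = 2299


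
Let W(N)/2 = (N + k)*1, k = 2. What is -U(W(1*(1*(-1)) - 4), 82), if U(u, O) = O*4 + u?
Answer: -322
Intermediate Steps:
W(N) = 4 + 2*N (W(N) = 2*((N + 2)*1) = 2*((2 + N)*1) = 2*(2 + N) = 4 + 2*N)
U(u, O) = u + 4*O (U(u, O) = 4*O + u = u + 4*O)
-U(W(1*(1*(-1)) - 4), 82) = -((4 + 2*(1*(1*(-1)) - 4)) + 4*82) = -((4 + 2*(1*(-1) - 4)) + 328) = -((4 + 2*(-1 - 4)) + 328) = -((4 + 2*(-5)) + 328) = -((4 - 10) + 328) = -(-6 + 328) = -1*322 = -322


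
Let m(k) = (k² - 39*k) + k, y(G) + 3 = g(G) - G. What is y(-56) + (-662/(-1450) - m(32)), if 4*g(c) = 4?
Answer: 178681/725 ≈ 246.46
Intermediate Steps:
g(c) = 1 (g(c) = (¼)*4 = 1)
y(G) = -2 - G (y(G) = -3 + (1 - G) = -2 - G)
m(k) = k² - 38*k
y(-56) + (-662/(-1450) - m(32)) = (-2 - 1*(-56)) + (-662/(-1450) - 32*(-38 + 32)) = (-2 + 56) + (-662*(-1/1450) - 32*(-6)) = 54 + (331/725 - 1*(-192)) = 54 + (331/725 + 192) = 54 + 139531/725 = 178681/725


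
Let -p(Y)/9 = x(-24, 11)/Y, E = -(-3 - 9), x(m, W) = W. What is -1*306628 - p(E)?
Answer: -1226479/4 ≈ -3.0662e+5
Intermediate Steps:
E = 12 (E = -1*(-12) = 12)
p(Y) = -99/Y
-1*306628 - p(E) = -1*306628 - (-99)/12 = -306628 - (-99)/12 = -306628 - 1*(-33/4) = -306628 + 33/4 = -1226479/4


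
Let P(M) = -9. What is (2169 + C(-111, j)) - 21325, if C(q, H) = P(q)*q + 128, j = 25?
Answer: -18029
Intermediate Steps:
C(q, H) = 128 - 9*q (C(q, H) = -9*q + 128 = 128 - 9*q)
(2169 + C(-111, j)) - 21325 = (2169 + (128 - 9*(-111))) - 21325 = (2169 + (128 + 999)) - 21325 = (2169 + 1127) - 21325 = 3296 - 21325 = -18029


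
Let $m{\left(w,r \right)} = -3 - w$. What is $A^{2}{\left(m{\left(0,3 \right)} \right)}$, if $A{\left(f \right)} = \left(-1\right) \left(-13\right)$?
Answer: $169$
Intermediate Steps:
$A{\left(f \right)} = 13$
$A^{2}{\left(m{\left(0,3 \right)} \right)} = 13^{2} = 169$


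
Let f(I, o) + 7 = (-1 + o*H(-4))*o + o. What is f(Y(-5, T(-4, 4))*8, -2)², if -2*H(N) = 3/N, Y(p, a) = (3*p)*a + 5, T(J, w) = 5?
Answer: 121/4 ≈ 30.250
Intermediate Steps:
Y(p, a) = 5 + 3*a*p (Y(p, a) = 3*a*p + 5 = 5 + 3*a*p)
H(N) = -3/(2*N)
f(I, o) = -7 + o + o*(-1 + 3*o/8) (f(I, o) = -7 + ((-1 + o*(-3/2/(-4)))*o + o) = -7 + ((-1 + o*(-3/2*(-¼)))*o + o) = -7 + ((-1 + o*(3/8))*o + o) = -7 + ((-1 + 3*o/8)*o + o) = -7 + (o*(-1 + 3*o/8) + o) = -7 + (o + o*(-1 + 3*o/8)) = -7 + o + o*(-1 + 3*o/8))
f(Y(-5, T(-4, 4))*8, -2)² = (-7 + (3/8)*(-2)²)² = (-7 + (3/8)*4)² = (-7 + 3/2)² = (-11/2)² = 121/4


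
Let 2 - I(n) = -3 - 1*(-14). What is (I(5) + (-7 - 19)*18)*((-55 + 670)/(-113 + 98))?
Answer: 19557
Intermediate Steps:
I(n) = -9 (I(n) = 2 - (-3 - 1*(-14)) = 2 - (-3 + 14) = 2 - 1*11 = 2 - 11 = -9)
(I(5) + (-7 - 19)*18)*((-55 + 670)/(-113 + 98)) = (-9 + (-7 - 19)*18)*((-55 + 670)/(-113 + 98)) = (-9 - 26*18)*(615/(-15)) = (-9 - 468)*(615*(-1/15)) = -477*(-41) = 19557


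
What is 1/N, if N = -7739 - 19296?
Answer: -1/27035 ≈ -3.6989e-5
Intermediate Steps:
N = -27035
1/N = 1/(-27035) = -1/27035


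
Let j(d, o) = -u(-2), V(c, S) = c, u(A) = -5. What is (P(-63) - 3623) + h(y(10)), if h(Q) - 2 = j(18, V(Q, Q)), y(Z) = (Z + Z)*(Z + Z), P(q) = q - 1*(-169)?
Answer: -3510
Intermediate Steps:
P(q) = 169 + q (P(q) = q + 169 = 169 + q)
j(d, o) = 5 (j(d, o) = -1*(-5) = 5)
y(Z) = 4*Z**2 (y(Z) = (2*Z)*(2*Z) = 4*Z**2)
h(Q) = 7 (h(Q) = 2 + 5 = 7)
(P(-63) - 3623) + h(y(10)) = ((169 - 63) - 3623) + 7 = (106 - 3623) + 7 = -3517 + 7 = -3510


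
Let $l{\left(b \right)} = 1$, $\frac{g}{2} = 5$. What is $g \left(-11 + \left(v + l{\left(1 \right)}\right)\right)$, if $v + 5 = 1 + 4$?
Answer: $-100$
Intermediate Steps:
$g = 10$ ($g = 2 \cdot 5 = 10$)
$v = 0$ ($v = -5 + \left(1 + 4\right) = -5 + 5 = 0$)
$g \left(-11 + \left(v + l{\left(1 \right)}\right)\right) = 10 \left(-11 + \left(0 + 1\right)\right) = 10 \left(-11 + 1\right) = 10 \left(-10\right) = -100$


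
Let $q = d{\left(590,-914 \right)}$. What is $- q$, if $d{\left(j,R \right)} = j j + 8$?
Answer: $-348108$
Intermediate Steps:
$d{\left(j,R \right)} = 8 + j^{2}$ ($d{\left(j,R \right)} = j^{2} + 8 = 8 + j^{2}$)
$q = 348108$ ($q = 8 + 590^{2} = 8 + 348100 = 348108$)
$- q = \left(-1\right) 348108 = -348108$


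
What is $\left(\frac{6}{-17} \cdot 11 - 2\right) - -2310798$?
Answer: $\frac{39283466}{17} \approx 2.3108 \cdot 10^{6}$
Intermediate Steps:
$\left(\frac{6}{-17} \cdot 11 - 2\right) - -2310798 = \left(6 \left(- \frac{1}{17}\right) 11 - 2\right) + 2310798 = \left(\left(- \frac{6}{17}\right) 11 - 2\right) + 2310798 = \left(- \frac{66}{17} - 2\right) + 2310798 = - \frac{100}{17} + 2310798 = \frac{39283466}{17}$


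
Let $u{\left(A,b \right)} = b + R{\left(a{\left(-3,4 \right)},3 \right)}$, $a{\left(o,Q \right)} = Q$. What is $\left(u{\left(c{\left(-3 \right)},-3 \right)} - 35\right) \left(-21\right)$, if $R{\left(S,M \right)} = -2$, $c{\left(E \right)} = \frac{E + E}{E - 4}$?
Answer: $840$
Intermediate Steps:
$c{\left(E \right)} = \frac{2 E}{-4 + E}$
$u{\left(A,b \right)} = -2 + b$ ($u{\left(A,b \right)} = b - 2 = -2 + b$)
$\left(u{\left(c{\left(-3 \right)},-3 \right)} - 35\right) \left(-21\right) = \left(\left(-2 - 3\right) - 35\right) \left(-21\right) = \left(-5 - 35\right) \left(-21\right) = \left(-40\right) \left(-21\right) = 840$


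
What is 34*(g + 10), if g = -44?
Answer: -1156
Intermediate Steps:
34*(g + 10) = 34*(-44 + 10) = 34*(-34) = -1156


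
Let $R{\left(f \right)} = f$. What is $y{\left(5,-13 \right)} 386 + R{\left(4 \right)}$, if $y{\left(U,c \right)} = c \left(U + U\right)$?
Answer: $-50176$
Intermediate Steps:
$y{\left(U,c \right)} = 2 U c$ ($y{\left(U,c \right)} = c 2 U = 2 U c$)
$y{\left(5,-13 \right)} 386 + R{\left(4 \right)} = 2 \cdot 5 \left(-13\right) 386 + 4 = \left(-130\right) 386 + 4 = -50180 + 4 = -50176$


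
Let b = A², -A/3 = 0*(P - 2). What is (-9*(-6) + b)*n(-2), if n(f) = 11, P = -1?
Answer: 594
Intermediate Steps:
A = 0 (A = -0*(-1 - 2) = -0*(-3) = -3*0 = 0)
b = 0 (b = 0² = 0)
(-9*(-6) + b)*n(-2) = (-9*(-6) + 0)*11 = (54 + 0)*11 = 54*11 = 594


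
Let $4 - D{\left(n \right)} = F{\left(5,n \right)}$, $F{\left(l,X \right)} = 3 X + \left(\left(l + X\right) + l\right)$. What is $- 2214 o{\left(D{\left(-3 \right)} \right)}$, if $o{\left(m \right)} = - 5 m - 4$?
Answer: $75276$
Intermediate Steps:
$F{\left(l,X \right)} = 2 l + 4 X$ ($F{\left(l,X \right)} = 3 X + \left(\left(X + l\right) + l\right) = 3 X + \left(X + 2 l\right) = 2 l + 4 X$)
$D{\left(n \right)} = -6 - 4 n$ ($D{\left(n \right)} = 4 - \left(2 \cdot 5 + 4 n\right) = 4 - \left(10 + 4 n\right) = -6 - 4 n$)
$o{\left(m \right)} = -4 - 5 m$
$- 2214 o{\left(D{\left(-3 \right)} \right)} = - 2214 \left(-4 - 5 \left(-6 - -12\right)\right) = - 2214 \left(-4 - 5 \left(-6 + 12\right)\right) = - 2214 \left(-4 - 30\right) = \left(-2214\right) \left(-34\right) = 75276$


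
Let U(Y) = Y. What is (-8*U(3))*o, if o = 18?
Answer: -432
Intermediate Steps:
(-8*U(3))*o = -8*3*18 = -24*18 = -432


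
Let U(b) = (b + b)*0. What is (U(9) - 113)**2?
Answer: 12769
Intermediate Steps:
U(b) = 0 (U(b) = (2*b)*0 = 0)
(U(9) - 113)**2 = (0 - 113)**2 = (-113)**2 = 12769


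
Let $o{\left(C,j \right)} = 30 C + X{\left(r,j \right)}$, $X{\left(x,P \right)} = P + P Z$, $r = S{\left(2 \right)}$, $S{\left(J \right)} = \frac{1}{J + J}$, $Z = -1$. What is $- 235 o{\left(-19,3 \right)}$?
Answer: $133950$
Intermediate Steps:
$S{\left(J \right)} = \frac{1}{2 J}$
$r = \frac{1}{4}$ ($r = \frac{1}{2 \cdot 2} = \frac{1}{2} \cdot \frac{1}{2} = \frac{1}{4} \approx 0.25$)
$X{\left(x,P \right)} = 0$ ($X{\left(x,P \right)} = P + P \left(-1\right) = P - P = 0$)
$o{\left(C,j \right)} = 30 C$ ($o{\left(C,j \right)} = 30 C + 0 = 30 C$)
$- 235 o{\left(-19,3 \right)} = - 235 \cdot 30 \left(-19\right) = \left(-235\right) \left(-570\right) = 133950$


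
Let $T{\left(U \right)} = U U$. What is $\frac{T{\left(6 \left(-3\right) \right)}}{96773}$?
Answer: $\frac{324}{96773} \approx 0.003348$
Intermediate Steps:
$T{\left(U \right)} = U^{2}$
$\frac{T{\left(6 \left(-3\right) \right)}}{96773} = \frac{\left(6 \left(-3\right)\right)^{2}}{96773} = \left(-18\right)^{2} \cdot \frac{1}{96773} = 324 \cdot \frac{1}{96773} = \frac{324}{96773}$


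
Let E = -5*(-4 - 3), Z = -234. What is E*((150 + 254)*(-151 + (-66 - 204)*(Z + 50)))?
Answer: 700340060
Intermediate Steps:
E = 35 (E = -5*(-7) = 35)
E*((150 + 254)*(-151 + (-66 - 204)*(Z + 50))) = 35*((150 + 254)*(-151 + (-66 - 204)*(-234 + 50))) = 35*(404*(-151 - 270*(-184))) = 35*(404*(-151 + 49680)) = 35*(404*49529) = 35*20009716 = 700340060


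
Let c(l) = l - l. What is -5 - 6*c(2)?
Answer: -5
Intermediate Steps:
c(l) = 0
-5 - 6*c(2) = -5 - 6*0 = -5 + 0 = -5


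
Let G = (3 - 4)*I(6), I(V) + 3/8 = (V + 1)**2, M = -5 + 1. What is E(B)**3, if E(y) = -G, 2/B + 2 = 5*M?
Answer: 58863869/512 ≈ 1.1497e+5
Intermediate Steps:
M = -4
I(V) = -3/8 + (1 + V)**2 (I(V) = -3/8 + (V + 1)**2 = -3/8 + (1 + V)**2)
B = -1/11 (B = 2/(-2 + 5*(-4)) = 2/(-2 - 20) = 2/(-22) = 2*(-1/22) = -1/11 ≈ -0.090909)
G = -389/8 (G = (3 - 4)*(-3/8 + (1 + 6)**2) = -(-3/8 + 7**2) = -(-3/8 + 49) = -1*389/8 = -389/8 ≈ -48.625)
E(y) = 389/8 (E(y) = -1*(-389/8) = 389/8)
E(B)**3 = (389/8)**3 = 58863869/512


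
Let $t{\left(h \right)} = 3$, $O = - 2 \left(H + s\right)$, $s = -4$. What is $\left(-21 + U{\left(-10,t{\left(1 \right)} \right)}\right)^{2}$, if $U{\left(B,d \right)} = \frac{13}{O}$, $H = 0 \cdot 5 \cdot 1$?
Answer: $\frac{24025}{64} \approx 375.39$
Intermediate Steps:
$H = 0$ ($H = 0 \cdot 1 = 0$)
$O = 8$ ($O = - 2 \left(0 - 4\right) = \left(-2\right) \left(-4\right) = 8$)
$U{\left(B,d \right)} = \frac{13}{8}$
$\left(-21 + U{\left(-10,t{\left(1 \right)} \right)}\right)^{2} = \left(-21 + \frac{13}{8}\right)^{2} = \left(- \frac{155}{8}\right)^{2} = \frac{24025}{64}$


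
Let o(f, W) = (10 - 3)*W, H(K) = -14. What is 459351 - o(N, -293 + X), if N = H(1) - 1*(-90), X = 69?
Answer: 460919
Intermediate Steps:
N = 76 (N = -14 - 1*(-90) = -14 + 90 = 76)
o(f, W) = 7*W
459351 - o(N, -293 + X) = 459351 - 7*(-293 + 69) = 459351 - 7*(-224) = 459351 - 1*(-1568) = 459351 + 1568 = 460919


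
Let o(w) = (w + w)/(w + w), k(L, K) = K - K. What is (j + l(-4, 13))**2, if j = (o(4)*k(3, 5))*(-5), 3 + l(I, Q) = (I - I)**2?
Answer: 9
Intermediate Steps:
k(L, K) = 0
o(w) = 1 (o(w) = (2*w)/((2*w)) = (2*w)*(1/(2*w)) = 1)
l(I, Q) = -3 (l(I, Q) = -3 + (I - I)**2 = -3 + 0**2 = -3 + 0 = -3)
j = 0 (j = (1*0)*(-5) = 0*(-5) = 0)
(j + l(-4, 13))**2 = (0 - 3)**2 = (-3)**2 = 9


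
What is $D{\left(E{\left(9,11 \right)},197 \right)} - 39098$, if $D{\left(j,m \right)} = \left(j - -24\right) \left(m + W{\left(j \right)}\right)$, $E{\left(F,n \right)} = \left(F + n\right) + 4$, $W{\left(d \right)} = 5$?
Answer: $-29402$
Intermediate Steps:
$E{\left(F,n \right)} = 4 + F + n$
$D{\left(j,m \right)} = \left(5 + m\right) \left(24 + j\right)$ ($D{\left(j,m \right)} = \left(j - -24\right) \left(m + 5\right) = \left(j + \left(-60 + 84\right)\right) \left(5 + m\right) = \left(j + 24\right) \left(5 + m\right) = \left(24 + j\right) \left(5 + m\right) = \left(5 + m\right) \left(24 + j\right)$)
$D{\left(E{\left(9,11 \right)},197 \right)} - 39098 = \left(120 + 5 \left(4 + 9 + 11\right) + 24 \cdot 197 + \left(4 + 9 + 11\right) 197\right) - 39098 = \left(120 + 5 \cdot 24 + 4728 + 24 \cdot 197\right) - 39098 = \left(120 + 120 + 4728 + 4728\right) - 39098 = 9696 - 39098 = -29402$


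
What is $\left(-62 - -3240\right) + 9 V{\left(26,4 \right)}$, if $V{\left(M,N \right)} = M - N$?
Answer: $3376$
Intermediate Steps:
$\left(-62 - -3240\right) + 9 V{\left(26,4 \right)} = \left(-62 - -3240\right) + 9 \left(26 - 4\right) = \left(-62 + 3240\right) + 9 \left(26 - 4\right) = 3178 + 9 \cdot 22 = 3178 + 198 = 3376$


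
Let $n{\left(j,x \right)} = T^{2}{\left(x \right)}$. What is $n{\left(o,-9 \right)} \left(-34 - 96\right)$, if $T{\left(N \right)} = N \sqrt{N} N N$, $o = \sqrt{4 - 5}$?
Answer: $621785970$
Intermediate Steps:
$o = i$ ($o = \sqrt{-1} = i \approx 1.0 i$)
$T{\left(N \right)} = N^{\frac{7}{2}}$ ($T{\left(N \right)} = N^{\frac{3}{2}} N N = N^{\frac{5}{2}} N = N^{\frac{7}{2}}$)
$n{\left(j,x \right)} = x^{7}$ ($n{\left(j,x \right)} = \left(x^{\frac{7}{2}}\right)^{2} = x^{7}$)
$n{\left(o,-9 \right)} \left(-34 - 96\right) = \left(-9\right)^{7} \left(-34 - 96\right) = \left(-4782969\right) \left(-130\right) = 621785970$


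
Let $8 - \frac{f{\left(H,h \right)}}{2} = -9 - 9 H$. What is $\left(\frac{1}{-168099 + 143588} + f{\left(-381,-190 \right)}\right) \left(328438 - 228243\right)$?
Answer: $- \frac{16758922797675}{24511} \approx -6.8373 \cdot 10^{8}$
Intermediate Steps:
$f{\left(H,h \right)} = 34 + 18 H$ ($f{\left(H,h \right)} = 16 - 2 \left(-9 - 9 H\right) = 16 + \left(18 + 18 H\right) = 34 + 18 H$)
$\left(\frac{1}{-168099 + 143588} + f{\left(-381,-190 \right)}\right) \left(328438 - 228243\right) = \left(\frac{1}{-168099 + 143588} + \left(34 + 18 \left(-381\right)\right)\right) \left(328438 - 228243\right) = \left(\frac{1}{-24511} + \left(34 - 6858\right)\right) 100195 = \left(- \frac{1}{24511} - 6824\right) 100195 = \left(- \frac{167263065}{24511}\right) 100195 = - \frac{16758922797675}{24511}$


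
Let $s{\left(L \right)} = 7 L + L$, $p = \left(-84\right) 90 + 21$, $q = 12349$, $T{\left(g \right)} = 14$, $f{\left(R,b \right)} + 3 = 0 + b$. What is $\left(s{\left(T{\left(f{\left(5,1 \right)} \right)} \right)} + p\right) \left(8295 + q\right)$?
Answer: $-153322988$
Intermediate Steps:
$f{\left(R,b \right)} = -3 + b$ ($f{\left(R,b \right)} = -3 + \left(0 + b\right) = -3 + b$)
$p = -7539$ ($p = -7560 + 21 = -7539$)
$s{\left(L \right)} = 8 L$
$\left(s{\left(T{\left(f{\left(5,1 \right)} \right)} \right)} + p\right) \left(8295 + q\right) = \left(8 \cdot 14 - 7539\right) \left(8295 + 12349\right) = \left(112 - 7539\right) 20644 = \left(-7427\right) 20644 = -153322988$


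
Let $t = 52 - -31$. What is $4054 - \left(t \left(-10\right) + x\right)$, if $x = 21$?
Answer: $4863$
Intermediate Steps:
$t = 83$ ($t = 52 + 31 = 83$)
$4054 - \left(t \left(-10\right) + x\right) = 4054 - \left(83 \left(-10\right) + 21\right) = 4054 - \left(-830 + 21\right) = 4054 - -809 = 4054 + 809 = 4863$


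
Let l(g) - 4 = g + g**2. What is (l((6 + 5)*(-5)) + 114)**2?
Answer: 9535744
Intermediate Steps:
l(g) = 4 + g + g**2 (l(g) = 4 + (g + g**2) = 4 + g + g**2)
(l((6 + 5)*(-5)) + 114)**2 = ((4 + (6 + 5)*(-5) + ((6 + 5)*(-5))**2) + 114)**2 = ((4 + 11*(-5) + (11*(-5))**2) + 114)**2 = ((4 - 55 + (-55)**2) + 114)**2 = ((4 - 55 + 3025) + 114)**2 = (2974 + 114)**2 = 3088**2 = 9535744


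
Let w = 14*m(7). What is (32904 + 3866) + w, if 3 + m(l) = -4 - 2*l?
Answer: 36476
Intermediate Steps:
m(l) = -7 - 2*l (m(l) = -3 + (-4 - 2*l) = -7 - 2*l)
w = -294 (w = 14*(-7 - 2*7) = 14*(-7 - 14) = 14*(-21) = -294)
(32904 + 3866) + w = (32904 + 3866) - 294 = 36770 - 294 = 36476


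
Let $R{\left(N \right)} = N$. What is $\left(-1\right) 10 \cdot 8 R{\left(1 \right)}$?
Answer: $-80$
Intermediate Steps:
$\left(-1\right) 10 \cdot 8 R{\left(1 \right)} = \left(-1\right) 10 \cdot 8 \cdot 1 = \left(-10\right) 8 \cdot 1 = \left(-80\right) 1 = -80$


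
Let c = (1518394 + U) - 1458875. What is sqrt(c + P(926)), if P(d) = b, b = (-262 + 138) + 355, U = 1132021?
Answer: 3*sqrt(132419) ≈ 1091.7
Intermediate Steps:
c = 1191540 (c = (1518394 + 1132021) - 1458875 = 2650415 - 1458875 = 1191540)
b = 231 (b = -124 + 355 = 231)
P(d) = 231
sqrt(c + P(926)) = sqrt(1191540 + 231) = sqrt(1191771) = 3*sqrt(132419)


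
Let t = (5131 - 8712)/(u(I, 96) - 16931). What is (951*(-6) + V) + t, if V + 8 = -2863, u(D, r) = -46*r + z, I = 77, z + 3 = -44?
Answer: -183492757/21394 ≈ -8576.8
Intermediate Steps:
z = -47 (z = -3 - 44 = -47)
u(D, r) = -47 - 46*r (u(D, r) = -46*r - 47 = -47 - 46*r)
V = -2871 (V = -8 - 2863 = -2871)
t = 3581/21394 (t = (5131 - 8712)/((-47 - 46*96) - 16931) = -3581/((-47 - 4416) - 16931) = -3581/(-4463 - 16931) = -3581/(-21394) = -3581*(-1/21394) = 3581/21394 ≈ 0.16738)
(951*(-6) + V) + t = (951*(-6) - 2871) + 3581/21394 = (-5706 - 2871) + 3581/21394 = -8577 + 3581/21394 = -183492757/21394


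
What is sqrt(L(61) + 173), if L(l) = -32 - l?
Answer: 4*sqrt(5) ≈ 8.9443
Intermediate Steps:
sqrt(L(61) + 173) = sqrt((-32 - 1*61) + 173) = sqrt((-32 - 61) + 173) = sqrt(-93 + 173) = sqrt(80) = 4*sqrt(5)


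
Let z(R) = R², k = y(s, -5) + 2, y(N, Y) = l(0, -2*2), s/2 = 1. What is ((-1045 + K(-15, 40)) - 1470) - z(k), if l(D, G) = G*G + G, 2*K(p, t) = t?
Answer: -2691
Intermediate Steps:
K(p, t) = t/2
s = 2 (s = 2*1 = 2)
l(D, G) = G + G² (l(D, G) = G² + G = G + G²)
y(N, Y) = 12 (y(N, Y) = (-2*2)*(1 - 2*2) = -4*(1 - 4) = -4*(-3) = 12)
k = 14 (k = 12 + 2 = 14)
((-1045 + K(-15, 40)) - 1470) - z(k) = ((-1045 + (½)*40) - 1470) - 1*14² = ((-1045 + 20) - 1470) - 1*196 = (-1025 - 1470) - 196 = -2495 - 196 = -2691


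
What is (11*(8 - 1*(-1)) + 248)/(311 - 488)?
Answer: -347/177 ≈ -1.9605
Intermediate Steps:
(11*(8 - 1*(-1)) + 248)/(311 - 488) = (11*(8 + 1) + 248)/(-177) = (11*9 + 248)*(-1/177) = (99 + 248)*(-1/177) = 347*(-1/177) = -347/177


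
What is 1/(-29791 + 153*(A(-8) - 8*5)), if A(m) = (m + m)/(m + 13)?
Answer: -5/182003 ≈ -2.7472e-5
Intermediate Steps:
A(m) = 2*m/(13 + m) (A(m) = (2*m)/(13 + m) = 2*m/(13 + m))
1/(-29791 + 153*(A(-8) - 8*5)) = 1/(-29791 + 153*(2*(-8)/(13 - 8) - 8*5)) = 1/(-29791 + 153*(2*(-8)/5 - 40)) = 1/(-29791 + 153*(2*(-8)*(1/5) - 40)) = 1/(-29791 + 153*(-16/5 - 40)) = 1/(-29791 + 153*(-216/5)) = 1/(-29791 - 33048/5) = 1/(-182003/5) = -5/182003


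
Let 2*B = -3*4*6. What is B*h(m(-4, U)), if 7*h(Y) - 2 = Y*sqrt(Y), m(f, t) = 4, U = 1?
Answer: -360/7 ≈ -51.429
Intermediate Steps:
B = -36 (B = (-3*4*6)/2 = (-12*6)/2 = (1/2)*(-72) = -36)
h(Y) = 2/7 + Y**(3/2)/7 (h(Y) = 2/7 + (Y*sqrt(Y))/7 = 2/7 + Y**(3/2)/7)
B*h(m(-4, U)) = -36*(2/7 + 4**(3/2)/7) = -36*(2/7 + (1/7)*8) = -36*(2/7 + 8/7) = -36*10/7 = -360/7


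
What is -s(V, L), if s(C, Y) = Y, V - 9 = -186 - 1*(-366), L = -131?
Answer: 131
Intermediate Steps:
V = 189 (V = 9 + (-186 - 1*(-366)) = 9 + (-186 + 366) = 9 + 180 = 189)
-s(V, L) = -1*(-131) = 131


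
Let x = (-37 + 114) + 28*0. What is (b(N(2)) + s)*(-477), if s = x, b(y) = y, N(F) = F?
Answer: -37683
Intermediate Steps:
x = 77 (x = 77 + 0 = 77)
s = 77
(b(N(2)) + s)*(-477) = (2 + 77)*(-477) = 79*(-477) = -37683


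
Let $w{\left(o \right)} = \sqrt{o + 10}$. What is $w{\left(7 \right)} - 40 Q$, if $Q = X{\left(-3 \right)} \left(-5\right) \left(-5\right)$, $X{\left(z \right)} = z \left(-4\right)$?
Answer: $-12000 + \sqrt{17} \approx -11996.0$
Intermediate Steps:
$w{\left(o \right)} = \sqrt{10 + o}$
$X{\left(z \right)} = - 4 z$
$Q = 300$ ($Q = \left(-4\right) \left(-3\right) \left(-5\right) \left(-5\right) = 12 \left(-5\right) \left(-5\right) = \left(-60\right) \left(-5\right) = 300$)
$w{\left(7 \right)} - 40 Q = \sqrt{10 + 7} - 12000 = \sqrt{17} - 12000 = -12000 + \sqrt{17}$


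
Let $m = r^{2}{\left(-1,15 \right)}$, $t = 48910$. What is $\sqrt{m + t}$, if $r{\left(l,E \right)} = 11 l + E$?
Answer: $\sqrt{48926} \approx 221.19$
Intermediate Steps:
$r{\left(l,E \right)} = E + 11 l$
$m = 16$ ($m = \left(15 + 11 \left(-1\right)\right)^{2} = \left(15 - 11\right)^{2} = 4^{2} = 16$)
$\sqrt{m + t} = \sqrt{16 + 48910} = \sqrt{48926}$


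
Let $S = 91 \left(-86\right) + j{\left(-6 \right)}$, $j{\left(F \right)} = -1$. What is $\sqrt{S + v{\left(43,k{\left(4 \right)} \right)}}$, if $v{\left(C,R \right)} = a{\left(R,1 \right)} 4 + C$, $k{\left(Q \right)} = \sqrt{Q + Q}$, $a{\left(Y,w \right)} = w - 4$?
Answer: $2 i \sqrt{1949} \approx 88.295 i$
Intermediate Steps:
$a{\left(Y,w \right)} = -4 + w$
$k{\left(Q \right)} = \sqrt{2} \sqrt{Q}$ ($k{\left(Q \right)} = \sqrt{2 Q} = \sqrt{2} \sqrt{Q}$)
$v{\left(C,R \right)} = -12 + C$ ($v{\left(C,R \right)} = \left(-4 + 1\right) 4 + C = \left(-3\right) 4 + C = -12 + C$)
$S = -7827$ ($S = 91 \left(-86\right) - 1 = -7826 - 1 = -7827$)
$\sqrt{S + v{\left(43,k{\left(4 \right)} \right)}} = \sqrt{-7827 + \left(-12 + 43\right)} = \sqrt{-7827 + 31} = \sqrt{-7796} = 2 i \sqrt{1949}$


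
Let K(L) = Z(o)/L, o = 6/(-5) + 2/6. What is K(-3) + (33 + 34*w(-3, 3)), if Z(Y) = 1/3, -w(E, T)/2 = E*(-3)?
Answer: -5212/9 ≈ -579.11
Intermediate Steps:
o = -13/15 (o = 6*(-⅕) + 2*(⅙) = -6/5 + ⅓ = -13/15 ≈ -0.86667)
w(E, T) = 6*E (w(E, T) = -2*E*(-3) = -(-6)*E = 6*E)
Z(Y) = ⅓
K(L) = 1/(3*L)
K(-3) + (33 + 34*w(-3, 3)) = (⅓)/(-3) + (33 + 34*(6*(-3))) = (⅓)*(-⅓) + (33 + 34*(-18)) = -⅑ + (33 - 612) = -⅑ - 579 = -5212/9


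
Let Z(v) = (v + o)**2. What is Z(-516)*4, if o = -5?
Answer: 1085764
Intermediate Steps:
Z(v) = (-5 + v)**2 (Z(v) = (v - 5)**2 = (-5 + v)**2)
Z(-516)*4 = (-5 - 516)**2*4 = (-521)**2*4 = 271441*4 = 1085764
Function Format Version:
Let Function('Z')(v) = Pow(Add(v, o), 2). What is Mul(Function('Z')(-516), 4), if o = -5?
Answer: 1085764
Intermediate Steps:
Function('Z')(v) = Pow(Add(-5, v), 2) (Function('Z')(v) = Pow(Add(v, -5), 2) = Pow(Add(-5, v), 2))
Mul(Function('Z')(-516), 4) = Mul(Pow(Add(-5, -516), 2), 4) = Mul(Pow(-521, 2), 4) = Mul(271441, 4) = 1085764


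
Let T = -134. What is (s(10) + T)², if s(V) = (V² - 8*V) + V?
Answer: 10816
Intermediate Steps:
s(V) = V² - 7*V
(s(10) + T)² = (10*(-7 + 10) - 134)² = (10*3 - 134)² = (30 - 134)² = (-104)² = 10816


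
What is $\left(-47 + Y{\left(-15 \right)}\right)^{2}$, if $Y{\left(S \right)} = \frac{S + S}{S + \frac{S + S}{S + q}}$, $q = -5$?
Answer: $\frac{162409}{81} \approx 2005.0$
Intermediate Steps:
$Y{\left(S \right)} = \frac{2 S}{S + \frac{2 S}{-5 + S}}$ ($Y{\left(S \right)} = \frac{S + S}{S + \frac{S + S}{S - 5}} = \frac{2 S}{S + \frac{2 S}{-5 + S}}$)
$\left(-47 + Y{\left(-15 \right)}\right)^{2} = \left(-47 + \frac{2 \left(-5 - 15\right)}{-3 - 15}\right)^{2} = \left(-47 + 2 \frac{1}{-18} \left(-20\right)\right)^{2} = \left(-47 + 2 \left(- \frac{1}{18}\right) \left(-20\right)\right)^{2} = \left(-47 + \frac{20}{9}\right)^{2} = \left(- \frac{403}{9}\right)^{2} = \frac{162409}{81}$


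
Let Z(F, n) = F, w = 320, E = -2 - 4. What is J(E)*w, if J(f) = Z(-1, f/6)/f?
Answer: 160/3 ≈ 53.333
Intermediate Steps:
E = -6
J(f) = -1/f
J(E)*w = -1/(-6)*320 = -1*(-1/6)*320 = (1/6)*320 = 160/3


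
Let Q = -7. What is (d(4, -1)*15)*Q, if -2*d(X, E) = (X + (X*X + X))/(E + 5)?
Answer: 315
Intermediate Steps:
d(X, E) = -(X² + 2*X)/(2*(5 + E)) (d(X, E) = -(X + (X*X + X))/(2*(E + 5)) = -(X + (X² + X))/(2*(5 + E)) = -(X + (X + X²))/(2*(5 + E)) = -(X² + 2*X)/(2*(5 + E)))
(d(4, -1)*15)*Q = (-1*4*(2 + 4)/(10 + 2*(-1))*15)*(-7) = (-1*4*6/(10 - 2)*15)*(-7) = (-1*4*6/8*15)*(-7) = (-1*4*⅛*6*15)*(-7) = -3*15*(-7) = -45*(-7) = 315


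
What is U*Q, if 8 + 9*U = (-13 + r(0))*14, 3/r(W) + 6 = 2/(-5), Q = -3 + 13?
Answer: -15725/72 ≈ -218.40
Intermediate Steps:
Q = 10
r(W) = -15/32 (r(W) = 3/(-6 + 2/(-5)) = 3/(-6 + 2*(-1/5)) = 3/(-6 - 2/5) = 3/(-32/5) = 3*(-5/32) = -15/32)
U = -3145/144 (U = -8/9 + ((-13 - 15/32)*14)/9 = -8/9 + (-431/32*14)/9 = -8/9 + (1/9)*(-3017/16) = -8/9 - 3017/144 = -3145/144 ≈ -21.840)
U*Q = -3145/144*10 = -15725/72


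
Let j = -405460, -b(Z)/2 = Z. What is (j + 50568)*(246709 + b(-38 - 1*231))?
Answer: -87745982324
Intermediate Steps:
b(Z) = -2*Z
(j + 50568)*(246709 + b(-38 - 1*231)) = (-405460 + 50568)*(246709 - 2*(-38 - 1*231)) = -354892*(246709 - 2*(-38 - 231)) = -354892*(246709 - 2*(-269)) = -354892*(246709 + 538) = -354892*247247 = -87745982324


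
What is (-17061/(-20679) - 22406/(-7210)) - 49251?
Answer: -1223753426601/24849265 ≈ -49247.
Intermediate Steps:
(-17061/(-20679) - 22406/(-7210)) - 49251 = (-17061*(-1/20679) - 22406*(-1/7210)) - 49251 = (5687/6893 + 11203/3605) - 49251 = 97723914/24849265 - 49251 = -1223753426601/24849265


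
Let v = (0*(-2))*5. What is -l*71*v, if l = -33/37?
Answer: 0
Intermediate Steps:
v = 0 (v = 0*5 = 0)
l = -33/37 (l = -33*1/37 = -33/37 ≈ -0.89189)
-l*71*v = -(-33/37*71)*0 = -(-2343)*0/37 = -1*0 = 0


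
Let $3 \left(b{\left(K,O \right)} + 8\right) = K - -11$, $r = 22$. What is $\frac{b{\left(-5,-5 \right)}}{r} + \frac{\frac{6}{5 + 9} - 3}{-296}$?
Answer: $- \frac{3009}{11396} \approx -0.26404$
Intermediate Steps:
$b{\left(K,O \right)} = - \frac{13}{3} + \frac{K}{3}$ ($b{\left(K,O \right)} = -8 + \frac{K - -11}{3} = -8 + \frac{K + 11}{3} = -8 + \frac{11 + K}{3} = -8 + \left(\frac{11}{3} + \frac{K}{3}\right) = - \frac{13}{3} + \frac{K}{3}$)
$\frac{b{\left(-5,-5 \right)}}{r} + \frac{\frac{6}{5 + 9} - 3}{-296} = \frac{- \frac{13}{3} + \frac{1}{3} \left(-5\right)}{22} + \frac{\frac{6}{5 + 9} - 3}{-296} = \left(- \frac{13}{3} - \frac{5}{3}\right) \frac{1}{22} + \left(\frac{6}{14} - 3\right) \left(- \frac{1}{296}\right) = \left(-6\right) \frac{1}{22} + \left(6 \cdot \frac{1}{14} - 3\right) \left(- \frac{1}{296}\right) = - \frac{3}{11} + \left(\frac{3}{7} - 3\right) \left(- \frac{1}{296}\right) = - \frac{3}{11} - - \frac{9}{1036} = - \frac{3}{11} + \frac{9}{1036} = - \frac{3009}{11396}$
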